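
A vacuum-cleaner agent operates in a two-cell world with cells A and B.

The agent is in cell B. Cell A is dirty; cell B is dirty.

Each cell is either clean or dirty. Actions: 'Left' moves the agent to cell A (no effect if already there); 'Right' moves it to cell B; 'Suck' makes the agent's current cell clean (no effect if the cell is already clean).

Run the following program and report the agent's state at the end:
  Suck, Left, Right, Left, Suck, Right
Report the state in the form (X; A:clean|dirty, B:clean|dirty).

1) do Suck; now (B; A:dirty, B:clean)
2) do Left; now (A; A:dirty, B:clean)
3) do Right; now (B; A:dirty, B:clean)
4) do Left; now (A; A:dirty, B:clean)
5) do Suck; now (A; A:clean, B:clean)
6) do Right; now (B; A:clean, B:clean)

(B; A:clean, B:clean)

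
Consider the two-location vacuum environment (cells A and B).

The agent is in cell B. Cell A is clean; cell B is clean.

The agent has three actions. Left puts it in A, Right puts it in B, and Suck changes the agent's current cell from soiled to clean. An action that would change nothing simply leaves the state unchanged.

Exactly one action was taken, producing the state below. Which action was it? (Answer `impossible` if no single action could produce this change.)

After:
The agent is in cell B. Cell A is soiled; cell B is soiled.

try  Left: <A|clean|clean>
try Right: <B|clean|clean>
try  Suck: <B|clean|clean>
no single action produces the after-state

impossible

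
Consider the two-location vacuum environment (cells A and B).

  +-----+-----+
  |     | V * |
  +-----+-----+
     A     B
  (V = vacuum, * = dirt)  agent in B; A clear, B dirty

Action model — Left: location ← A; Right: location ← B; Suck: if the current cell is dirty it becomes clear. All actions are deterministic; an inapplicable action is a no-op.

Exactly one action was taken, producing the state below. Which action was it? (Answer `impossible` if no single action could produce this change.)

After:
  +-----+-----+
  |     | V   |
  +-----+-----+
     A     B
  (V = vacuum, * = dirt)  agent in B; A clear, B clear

try  Left: (A; A:clear, B:dirty)
try Right: (B; A:clear, B:dirty)
try  Suck: (B; A:clear, B:clear)  ← match

Suck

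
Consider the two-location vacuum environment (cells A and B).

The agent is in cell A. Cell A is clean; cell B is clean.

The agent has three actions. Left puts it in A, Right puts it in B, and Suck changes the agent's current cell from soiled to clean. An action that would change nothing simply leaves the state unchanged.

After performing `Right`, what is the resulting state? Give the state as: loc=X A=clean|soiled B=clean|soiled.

start: loc=A A=clean B=clean
step 1/1 (Right): loc=B A=clean B=clean

loc=B A=clean B=clean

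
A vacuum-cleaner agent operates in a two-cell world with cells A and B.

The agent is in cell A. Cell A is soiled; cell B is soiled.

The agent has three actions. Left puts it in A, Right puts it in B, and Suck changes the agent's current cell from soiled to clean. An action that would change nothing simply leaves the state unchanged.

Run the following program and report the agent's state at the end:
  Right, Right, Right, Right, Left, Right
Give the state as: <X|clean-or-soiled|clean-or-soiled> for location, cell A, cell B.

Right (#1): <B|soiled|soiled>
Right (#2): <B|soiled|soiled>
Right (#3): <B|soiled|soiled>
Right (#4): <B|soiled|soiled>
Left (#5): <A|soiled|soiled>
Right (#6): <B|soiled|soiled>

<B|soiled|soiled>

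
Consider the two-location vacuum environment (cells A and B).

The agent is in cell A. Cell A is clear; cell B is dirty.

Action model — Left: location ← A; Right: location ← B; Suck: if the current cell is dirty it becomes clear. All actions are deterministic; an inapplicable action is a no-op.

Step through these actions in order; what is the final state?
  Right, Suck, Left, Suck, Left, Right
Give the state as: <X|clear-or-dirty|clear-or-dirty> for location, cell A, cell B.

1. Right → <B|clear|dirty>
2. Suck → <B|clear|clear>
3. Left → <A|clear|clear>
4. Suck → <A|clear|clear>
5. Left → <A|clear|clear>
6. Right → <B|clear|clear>

<B|clear|clear>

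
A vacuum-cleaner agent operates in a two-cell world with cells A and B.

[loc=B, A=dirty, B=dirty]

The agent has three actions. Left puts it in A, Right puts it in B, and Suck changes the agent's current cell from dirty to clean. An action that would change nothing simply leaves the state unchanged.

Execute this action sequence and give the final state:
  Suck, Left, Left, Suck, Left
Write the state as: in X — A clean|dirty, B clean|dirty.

1) do Suck; now in B — A dirty, B clean
2) do Left; now in A — A dirty, B clean
3) do Left; now in A — A dirty, B clean
4) do Suck; now in A — A clean, B clean
5) do Left; now in A — A clean, B clean

in A — A clean, B clean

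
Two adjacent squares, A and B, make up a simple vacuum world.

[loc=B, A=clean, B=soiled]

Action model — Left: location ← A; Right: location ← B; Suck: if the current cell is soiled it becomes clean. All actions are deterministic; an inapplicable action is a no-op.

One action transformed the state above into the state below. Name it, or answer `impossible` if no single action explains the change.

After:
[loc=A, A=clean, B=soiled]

Left

try  Left: in A — A clean, B soiled  ← match
try Right: in B — A clean, B soiled
try  Suck: in B — A clean, B clean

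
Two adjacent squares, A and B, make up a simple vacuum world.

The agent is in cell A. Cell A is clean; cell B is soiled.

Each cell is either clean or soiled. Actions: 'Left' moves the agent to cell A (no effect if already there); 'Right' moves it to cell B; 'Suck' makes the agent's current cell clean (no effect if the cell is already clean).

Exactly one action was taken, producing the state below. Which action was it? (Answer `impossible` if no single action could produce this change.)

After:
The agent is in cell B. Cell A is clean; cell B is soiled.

Right

try  Left: <A|clean|soiled>
try Right: <B|clean|soiled>  ← match
try  Suck: <A|clean|soiled>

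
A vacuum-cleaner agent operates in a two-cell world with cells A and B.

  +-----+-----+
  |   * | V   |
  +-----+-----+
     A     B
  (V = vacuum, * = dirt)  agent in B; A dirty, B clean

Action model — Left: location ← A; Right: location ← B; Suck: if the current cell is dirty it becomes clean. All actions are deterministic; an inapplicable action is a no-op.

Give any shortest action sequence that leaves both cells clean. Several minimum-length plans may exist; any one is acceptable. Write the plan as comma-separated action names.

Left, Suck

1) do Left; now in A — A dirty, B clean
2) do Suck; now in A — A clean, B clean
min 2: go A then Suck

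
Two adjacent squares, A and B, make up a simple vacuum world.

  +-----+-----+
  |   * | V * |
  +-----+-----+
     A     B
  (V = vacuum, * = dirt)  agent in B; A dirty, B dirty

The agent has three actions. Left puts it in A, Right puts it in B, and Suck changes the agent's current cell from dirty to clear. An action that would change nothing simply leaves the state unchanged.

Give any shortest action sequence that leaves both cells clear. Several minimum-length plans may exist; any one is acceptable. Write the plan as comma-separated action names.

Suck (#1): (B; A:dirty, B:clear)
Left (#2): (A; A:dirty, B:clear)
Suck (#3): (A; A:clear, B:clear)
min 3: Suck B + move + Suck A

Suck, Left, Suck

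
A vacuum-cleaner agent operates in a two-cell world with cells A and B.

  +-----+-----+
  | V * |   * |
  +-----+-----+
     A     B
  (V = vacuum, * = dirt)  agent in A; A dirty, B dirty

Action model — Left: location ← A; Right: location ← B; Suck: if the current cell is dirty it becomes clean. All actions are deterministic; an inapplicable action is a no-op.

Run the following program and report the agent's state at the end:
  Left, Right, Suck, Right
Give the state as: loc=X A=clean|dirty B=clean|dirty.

t=1 Left ⇒ loc=A A=dirty B=dirty
t=2 Right ⇒ loc=B A=dirty B=dirty
t=3 Suck ⇒ loc=B A=dirty B=clean
t=4 Right ⇒ loc=B A=dirty B=clean

loc=B A=dirty B=clean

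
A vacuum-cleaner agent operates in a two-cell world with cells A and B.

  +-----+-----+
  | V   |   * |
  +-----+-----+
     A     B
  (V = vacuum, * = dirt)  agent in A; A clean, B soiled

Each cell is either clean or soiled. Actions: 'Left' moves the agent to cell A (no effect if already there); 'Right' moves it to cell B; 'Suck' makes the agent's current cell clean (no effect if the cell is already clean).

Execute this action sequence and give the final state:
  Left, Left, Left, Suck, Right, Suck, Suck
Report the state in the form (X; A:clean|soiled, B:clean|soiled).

(B; A:clean, B:clean)

1. Left → (A; A:clean, B:soiled)
2. Left → (A; A:clean, B:soiled)
3. Left → (A; A:clean, B:soiled)
4. Suck → (A; A:clean, B:soiled)
5. Right → (B; A:clean, B:soiled)
6. Suck → (B; A:clean, B:clean)
7. Suck → (B; A:clean, B:clean)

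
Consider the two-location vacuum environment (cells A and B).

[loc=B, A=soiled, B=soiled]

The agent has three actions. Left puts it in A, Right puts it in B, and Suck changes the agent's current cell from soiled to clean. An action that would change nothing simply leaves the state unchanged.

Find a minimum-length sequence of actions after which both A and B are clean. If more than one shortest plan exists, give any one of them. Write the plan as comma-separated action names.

1) do Suck; now loc=B A=soiled B=clean
2) do Left; now loc=A A=soiled B=clean
3) do Suck; now loc=A A=clean B=clean
min 3: Suck B + move + Suck A

Suck, Left, Suck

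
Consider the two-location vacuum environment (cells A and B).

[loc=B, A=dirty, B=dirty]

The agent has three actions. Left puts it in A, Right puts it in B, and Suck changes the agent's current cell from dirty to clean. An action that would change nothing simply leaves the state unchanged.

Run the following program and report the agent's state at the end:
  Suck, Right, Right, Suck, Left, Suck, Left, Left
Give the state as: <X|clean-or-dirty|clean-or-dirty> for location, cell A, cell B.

[1] after Suck: <B|dirty|clean>
[2] after Right: <B|dirty|clean>
[3] after Right: <B|dirty|clean>
[4] after Suck: <B|dirty|clean>
[5] after Left: <A|dirty|clean>
[6] after Suck: <A|clean|clean>
[7] after Left: <A|clean|clean>
[8] after Left: <A|clean|clean>

<A|clean|clean>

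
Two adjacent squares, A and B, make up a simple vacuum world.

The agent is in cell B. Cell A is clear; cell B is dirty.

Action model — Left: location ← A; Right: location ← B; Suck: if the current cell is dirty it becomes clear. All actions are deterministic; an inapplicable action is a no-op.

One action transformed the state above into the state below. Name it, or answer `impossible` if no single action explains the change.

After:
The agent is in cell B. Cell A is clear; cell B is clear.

Suck

try  Left: in A — A clear, B dirty
try Right: in B — A clear, B dirty
try  Suck: in B — A clear, B clear  ← match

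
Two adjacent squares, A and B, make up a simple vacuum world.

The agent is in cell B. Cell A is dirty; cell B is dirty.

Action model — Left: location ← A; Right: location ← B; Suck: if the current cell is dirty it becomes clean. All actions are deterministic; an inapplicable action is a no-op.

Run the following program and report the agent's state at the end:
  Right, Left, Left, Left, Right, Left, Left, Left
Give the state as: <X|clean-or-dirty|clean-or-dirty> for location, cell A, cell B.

<A|dirty|dirty>

Right (#1): <B|dirty|dirty>
Left (#2): <A|dirty|dirty>
Left (#3): <A|dirty|dirty>
Left (#4): <A|dirty|dirty>
Right (#5): <B|dirty|dirty>
Left (#6): <A|dirty|dirty>
Left (#7): <A|dirty|dirty>
Left (#8): <A|dirty|dirty>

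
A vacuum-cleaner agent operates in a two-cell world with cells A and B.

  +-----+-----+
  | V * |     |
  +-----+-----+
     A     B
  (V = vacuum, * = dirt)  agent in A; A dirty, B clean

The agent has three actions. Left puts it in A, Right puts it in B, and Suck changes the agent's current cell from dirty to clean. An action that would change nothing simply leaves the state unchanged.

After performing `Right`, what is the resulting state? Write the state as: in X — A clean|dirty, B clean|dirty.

in B — A dirty, B clean

start: in A — A dirty, B clean
step 1/1 (Right): in B — A dirty, B clean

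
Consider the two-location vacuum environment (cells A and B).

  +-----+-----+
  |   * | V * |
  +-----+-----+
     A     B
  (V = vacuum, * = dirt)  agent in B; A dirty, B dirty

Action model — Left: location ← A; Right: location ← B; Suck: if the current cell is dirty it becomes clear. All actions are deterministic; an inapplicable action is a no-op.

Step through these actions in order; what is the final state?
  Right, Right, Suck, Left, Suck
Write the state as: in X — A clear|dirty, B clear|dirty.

[1] after Right: in B — A dirty, B dirty
[2] after Right: in B — A dirty, B dirty
[3] after Suck: in B — A dirty, B clear
[4] after Left: in A — A dirty, B clear
[5] after Suck: in A — A clear, B clear

in A — A clear, B clear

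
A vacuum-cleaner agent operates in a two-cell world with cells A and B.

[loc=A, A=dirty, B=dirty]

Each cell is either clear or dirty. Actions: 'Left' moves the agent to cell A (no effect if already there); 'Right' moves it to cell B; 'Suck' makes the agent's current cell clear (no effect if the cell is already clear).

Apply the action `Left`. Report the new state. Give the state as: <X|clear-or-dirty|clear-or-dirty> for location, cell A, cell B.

start: <A|dirty|dirty>
[1] after Left: <A|dirty|dirty>

<A|dirty|dirty>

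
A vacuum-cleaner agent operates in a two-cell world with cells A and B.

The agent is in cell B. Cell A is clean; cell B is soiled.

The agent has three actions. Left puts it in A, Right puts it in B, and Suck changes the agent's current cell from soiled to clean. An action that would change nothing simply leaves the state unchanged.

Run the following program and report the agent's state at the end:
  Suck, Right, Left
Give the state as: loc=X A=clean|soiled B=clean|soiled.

loc=A A=clean B=clean

[1] after Suck: loc=B A=clean B=clean
[2] after Right: loc=B A=clean B=clean
[3] after Left: loc=A A=clean B=clean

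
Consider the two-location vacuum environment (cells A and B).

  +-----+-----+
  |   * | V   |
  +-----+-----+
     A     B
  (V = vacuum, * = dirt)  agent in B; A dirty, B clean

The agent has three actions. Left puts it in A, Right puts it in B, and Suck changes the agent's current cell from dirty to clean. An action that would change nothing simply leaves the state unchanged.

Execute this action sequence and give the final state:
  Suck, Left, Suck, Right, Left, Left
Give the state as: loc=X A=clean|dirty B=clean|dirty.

t=1 Suck ⇒ loc=B A=dirty B=clean
t=2 Left ⇒ loc=A A=dirty B=clean
t=3 Suck ⇒ loc=A A=clean B=clean
t=4 Right ⇒ loc=B A=clean B=clean
t=5 Left ⇒ loc=A A=clean B=clean
t=6 Left ⇒ loc=A A=clean B=clean

loc=A A=clean B=clean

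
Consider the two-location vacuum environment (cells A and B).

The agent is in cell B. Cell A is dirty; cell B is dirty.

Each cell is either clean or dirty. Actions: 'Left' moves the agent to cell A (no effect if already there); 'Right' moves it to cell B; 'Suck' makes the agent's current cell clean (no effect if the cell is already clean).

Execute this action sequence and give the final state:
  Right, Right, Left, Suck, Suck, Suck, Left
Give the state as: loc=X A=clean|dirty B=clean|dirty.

loc=A A=clean B=dirty

1) do Right; now loc=B A=dirty B=dirty
2) do Right; now loc=B A=dirty B=dirty
3) do Left; now loc=A A=dirty B=dirty
4) do Suck; now loc=A A=clean B=dirty
5) do Suck; now loc=A A=clean B=dirty
6) do Suck; now loc=A A=clean B=dirty
7) do Left; now loc=A A=clean B=dirty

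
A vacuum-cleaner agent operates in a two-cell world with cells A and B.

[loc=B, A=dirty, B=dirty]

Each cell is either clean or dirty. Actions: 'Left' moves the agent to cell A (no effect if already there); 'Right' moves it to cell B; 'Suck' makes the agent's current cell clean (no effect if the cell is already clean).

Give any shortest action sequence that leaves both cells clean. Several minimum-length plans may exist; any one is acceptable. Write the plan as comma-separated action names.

Suck, Left, Suck

step 1/3 (Suck): in B — A dirty, B clean
step 2/3 (Left): in A — A dirty, B clean
step 3/3 (Suck): in A — A clean, B clean
min 3: Suck B + move + Suck A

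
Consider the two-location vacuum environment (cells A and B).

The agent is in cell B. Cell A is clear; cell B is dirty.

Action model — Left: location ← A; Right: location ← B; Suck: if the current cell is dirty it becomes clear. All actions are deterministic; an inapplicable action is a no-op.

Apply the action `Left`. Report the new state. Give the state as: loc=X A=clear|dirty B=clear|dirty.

loc=A A=clear B=dirty

start: loc=B A=clear B=dirty
[1] after Left: loc=A A=clear B=dirty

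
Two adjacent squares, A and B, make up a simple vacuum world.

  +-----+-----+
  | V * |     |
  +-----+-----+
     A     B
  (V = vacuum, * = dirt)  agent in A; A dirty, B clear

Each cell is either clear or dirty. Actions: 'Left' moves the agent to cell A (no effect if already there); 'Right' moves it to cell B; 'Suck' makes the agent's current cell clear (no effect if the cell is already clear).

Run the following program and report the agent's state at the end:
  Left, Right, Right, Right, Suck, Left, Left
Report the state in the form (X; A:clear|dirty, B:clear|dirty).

(A; A:dirty, B:clear)

step 1/7 (Left): (A; A:dirty, B:clear)
step 2/7 (Right): (B; A:dirty, B:clear)
step 3/7 (Right): (B; A:dirty, B:clear)
step 4/7 (Right): (B; A:dirty, B:clear)
step 5/7 (Suck): (B; A:dirty, B:clear)
step 6/7 (Left): (A; A:dirty, B:clear)
step 7/7 (Left): (A; A:dirty, B:clear)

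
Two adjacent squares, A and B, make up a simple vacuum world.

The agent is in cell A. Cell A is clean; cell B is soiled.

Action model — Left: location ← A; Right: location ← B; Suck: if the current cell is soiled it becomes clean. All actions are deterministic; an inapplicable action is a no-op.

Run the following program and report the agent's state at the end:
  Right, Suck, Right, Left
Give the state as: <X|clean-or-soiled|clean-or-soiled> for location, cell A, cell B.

<A|clean|clean>

1. Right → <B|clean|soiled>
2. Suck → <B|clean|clean>
3. Right → <B|clean|clean>
4. Left → <A|clean|clean>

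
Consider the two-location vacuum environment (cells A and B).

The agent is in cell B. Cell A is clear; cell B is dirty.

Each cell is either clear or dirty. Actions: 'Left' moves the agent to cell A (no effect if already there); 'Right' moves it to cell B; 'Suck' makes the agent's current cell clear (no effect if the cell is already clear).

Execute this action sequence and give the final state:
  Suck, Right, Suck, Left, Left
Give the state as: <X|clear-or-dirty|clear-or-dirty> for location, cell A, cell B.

<A|clear|clear>

t=1 Suck ⇒ <B|clear|clear>
t=2 Right ⇒ <B|clear|clear>
t=3 Suck ⇒ <B|clear|clear>
t=4 Left ⇒ <A|clear|clear>
t=5 Left ⇒ <A|clear|clear>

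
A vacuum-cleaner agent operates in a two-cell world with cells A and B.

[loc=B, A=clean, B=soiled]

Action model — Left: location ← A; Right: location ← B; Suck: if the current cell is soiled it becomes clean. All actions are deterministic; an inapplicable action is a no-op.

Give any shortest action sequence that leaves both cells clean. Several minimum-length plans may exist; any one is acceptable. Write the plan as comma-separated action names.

Suck

step 1/1 (Suck): <B|clean|clean>
min 1: B is soiled, one Suck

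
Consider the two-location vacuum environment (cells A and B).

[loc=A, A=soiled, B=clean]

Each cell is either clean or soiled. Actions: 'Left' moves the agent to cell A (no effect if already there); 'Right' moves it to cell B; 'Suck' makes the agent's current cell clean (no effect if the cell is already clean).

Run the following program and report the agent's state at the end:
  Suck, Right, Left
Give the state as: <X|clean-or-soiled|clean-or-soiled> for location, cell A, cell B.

<A|clean|clean>

[1] after Suck: <A|clean|clean>
[2] after Right: <B|clean|clean>
[3] after Left: <A|clean|clean>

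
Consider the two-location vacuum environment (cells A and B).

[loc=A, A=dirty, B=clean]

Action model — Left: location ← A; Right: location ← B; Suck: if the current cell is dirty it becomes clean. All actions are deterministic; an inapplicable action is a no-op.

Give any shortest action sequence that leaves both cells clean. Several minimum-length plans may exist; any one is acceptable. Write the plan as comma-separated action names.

Suck

step 1/1 (Suck): in A — A clean, B clean
min 1: A is dirty, one Suck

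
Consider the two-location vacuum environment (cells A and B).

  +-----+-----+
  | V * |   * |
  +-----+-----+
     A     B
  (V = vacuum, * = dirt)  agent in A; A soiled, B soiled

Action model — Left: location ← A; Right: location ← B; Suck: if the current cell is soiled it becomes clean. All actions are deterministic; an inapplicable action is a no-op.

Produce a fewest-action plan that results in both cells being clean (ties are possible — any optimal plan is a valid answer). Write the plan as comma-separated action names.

Suck, Right, Suck

[1] after Suck: in A — A clean, B soiled
[2] after Right: in B — A clean, B soiled
[3] after Suck: in B — A clean, B clean
min 3: Suck A + move + Suck B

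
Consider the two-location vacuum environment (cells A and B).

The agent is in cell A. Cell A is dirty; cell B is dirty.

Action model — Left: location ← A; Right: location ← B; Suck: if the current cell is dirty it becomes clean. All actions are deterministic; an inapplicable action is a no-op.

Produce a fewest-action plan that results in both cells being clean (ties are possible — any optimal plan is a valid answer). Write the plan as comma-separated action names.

step 1/3 (Suck): loc=A A=clean B=dirty
step 2/3 (Right): loc=B A=clean B=dirty
step 3/3 (Suck): loc=B A=clean B=clean
min 3: Suck A + move + Suck B

Suck, Right, Suck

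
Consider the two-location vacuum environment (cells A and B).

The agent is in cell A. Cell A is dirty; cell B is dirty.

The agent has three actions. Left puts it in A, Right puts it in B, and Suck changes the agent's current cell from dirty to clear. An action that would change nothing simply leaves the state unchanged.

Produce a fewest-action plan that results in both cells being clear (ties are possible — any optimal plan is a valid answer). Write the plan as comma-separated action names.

Suck, Right, Suck

step 1/3 (Suck): (A; A:clear, B:dirty)
step 2/3 (Right): (B; A:clear, B:dirty)
step 3/3 (Suck): (B; A:clear, B:clear)
min 3: Suck A + move + Suck B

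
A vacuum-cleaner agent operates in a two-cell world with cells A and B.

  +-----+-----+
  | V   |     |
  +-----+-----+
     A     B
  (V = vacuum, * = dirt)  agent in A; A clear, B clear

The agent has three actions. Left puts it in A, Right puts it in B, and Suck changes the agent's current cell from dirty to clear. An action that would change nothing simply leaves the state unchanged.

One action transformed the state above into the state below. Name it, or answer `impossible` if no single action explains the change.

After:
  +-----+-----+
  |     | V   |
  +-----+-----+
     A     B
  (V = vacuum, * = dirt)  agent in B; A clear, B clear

Right

try  Left: loc=A A=clear B=clear
try Right: loc=B A=clear B=clear  ← match
try  Suck: loc=A A=clear B=clear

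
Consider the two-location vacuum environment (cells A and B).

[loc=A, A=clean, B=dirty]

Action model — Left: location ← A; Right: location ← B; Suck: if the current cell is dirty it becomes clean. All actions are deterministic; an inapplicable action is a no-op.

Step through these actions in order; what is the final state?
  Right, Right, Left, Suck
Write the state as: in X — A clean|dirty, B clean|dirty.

in A — A clean, B dirty

t=1 Right ⇒ in B — A clean, B dirty
t=2 Right ⇒ in B — A clean, B dirty
t=3 Left ⇒ in A — A clean, B dirty
t=4 Suck ⇒ in A — A clean, B dirty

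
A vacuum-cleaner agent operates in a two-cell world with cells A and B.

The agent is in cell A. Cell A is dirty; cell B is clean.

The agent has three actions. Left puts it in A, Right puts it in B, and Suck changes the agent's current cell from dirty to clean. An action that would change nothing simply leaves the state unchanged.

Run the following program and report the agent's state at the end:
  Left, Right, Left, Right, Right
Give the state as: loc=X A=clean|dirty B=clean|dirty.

loc=B A=dirty B=clean

step 1/5 (Left): loc=A A=dirty B=clean
step 2/5 (Right): loc=B A=dirty B=clean
step 3/5 (Left): loc=A A=dirty B=clean
step 4/5 (Right): loc=B A=dirty B=clean
step 5/5 (Right): loc=B A=dirty B=clean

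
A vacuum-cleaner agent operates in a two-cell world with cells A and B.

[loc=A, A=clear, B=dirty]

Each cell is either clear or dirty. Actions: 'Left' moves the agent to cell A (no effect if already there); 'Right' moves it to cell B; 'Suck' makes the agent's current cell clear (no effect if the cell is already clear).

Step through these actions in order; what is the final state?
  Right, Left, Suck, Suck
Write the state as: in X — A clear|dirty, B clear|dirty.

step 1/4 (Right): in B — A clear, B dirty
step 2/4 (Left): in A — A clear, B dirty
step 3/4 (Suck): in A — A clear, B dirty
step 4/4 (Suck): in A — A clear, B dirty

in A — A clear, B dirty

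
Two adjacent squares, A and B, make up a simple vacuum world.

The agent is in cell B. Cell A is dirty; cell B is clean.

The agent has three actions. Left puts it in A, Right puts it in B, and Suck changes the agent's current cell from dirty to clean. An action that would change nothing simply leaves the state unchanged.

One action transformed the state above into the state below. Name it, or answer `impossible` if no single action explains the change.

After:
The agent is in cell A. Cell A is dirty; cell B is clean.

try  Left: in A — A dirty, B clean  ← match
try Right: in B — A dirty, B clean
try  Suck: in B — A dirty, B clean

Left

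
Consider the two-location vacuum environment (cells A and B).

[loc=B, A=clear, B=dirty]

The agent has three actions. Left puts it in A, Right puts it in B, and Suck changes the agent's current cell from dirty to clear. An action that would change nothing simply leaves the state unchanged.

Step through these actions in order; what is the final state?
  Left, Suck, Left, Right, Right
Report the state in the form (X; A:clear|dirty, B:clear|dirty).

(B; A:clear, B:dirty)

t=1 Left ⇒ (A; A:clear, B:dirty)
t=2 Suck ⇒ (A; A:clear, B:dirty)
t=3 Left ⇒ (A; A:clear, B:dirty)
t=4 Right ⇒ (B; A:clear, B:dirty)
t=5 Right ⇒ (B; A:clear, B:dirty)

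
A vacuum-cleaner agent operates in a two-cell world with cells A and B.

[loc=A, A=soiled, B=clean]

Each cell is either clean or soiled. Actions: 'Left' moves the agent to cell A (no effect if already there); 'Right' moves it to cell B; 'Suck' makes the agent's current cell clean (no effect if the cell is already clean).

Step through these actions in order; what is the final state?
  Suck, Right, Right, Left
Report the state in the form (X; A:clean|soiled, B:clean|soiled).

(A; A:clean, B:clean)

[1] after Suck: (A; A:clean, B:clean)
[2] after Right: (B; A:clean, B:clean)
[3] after Right: (B; A:clean, B:clean)
[4] after Left: (A; A:clean, B:clean)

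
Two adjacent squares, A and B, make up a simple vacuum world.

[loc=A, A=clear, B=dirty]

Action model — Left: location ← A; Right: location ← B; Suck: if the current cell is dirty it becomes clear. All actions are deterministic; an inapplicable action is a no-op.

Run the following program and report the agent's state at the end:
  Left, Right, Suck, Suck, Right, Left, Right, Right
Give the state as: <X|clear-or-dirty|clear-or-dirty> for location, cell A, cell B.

<B|clear|clear>

1) do Left; now <A|clear|dirty>
2) do Right; now <B|clear|dirty>
3) do Suck; now <B|clear|clear>
4) do Suck; now <B|clear|clear>
5) do Right; now <B|clear|clear>
6) do Left; now <A|clear|clear>
7) do Right; now <B|clear|clear>
8) do Right; now <B|clear|clear>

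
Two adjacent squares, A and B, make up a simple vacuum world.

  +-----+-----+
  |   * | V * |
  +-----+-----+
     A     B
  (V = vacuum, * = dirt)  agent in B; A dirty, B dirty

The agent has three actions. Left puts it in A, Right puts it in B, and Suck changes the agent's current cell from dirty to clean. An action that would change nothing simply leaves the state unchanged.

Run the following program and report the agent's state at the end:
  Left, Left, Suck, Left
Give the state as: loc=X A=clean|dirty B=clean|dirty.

loc=A A=clean B=dirty

[1] after Left: loc=A A=dirty B=dirty
[2] after Left: loc=A A=dirty B=dirty
[3] after Suck: loc=A A=clean B=dirty
[4] after Left: loc=A A=clean B=dirty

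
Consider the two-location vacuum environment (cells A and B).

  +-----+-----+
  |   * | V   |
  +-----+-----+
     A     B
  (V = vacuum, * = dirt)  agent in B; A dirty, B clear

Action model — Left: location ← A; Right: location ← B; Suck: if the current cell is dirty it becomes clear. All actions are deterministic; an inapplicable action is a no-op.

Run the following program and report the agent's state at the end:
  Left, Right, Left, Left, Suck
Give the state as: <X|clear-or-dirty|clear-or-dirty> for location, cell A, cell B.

[1] after Left: <A|dirty|clear>
[2] after Right: <B|dirty|clear>
[3] after Left: <A|dirty|clear>
[4] after Left: <A|dirty|clear>
[5] after Suck: <A|clear|clear>

<A|clear|clear>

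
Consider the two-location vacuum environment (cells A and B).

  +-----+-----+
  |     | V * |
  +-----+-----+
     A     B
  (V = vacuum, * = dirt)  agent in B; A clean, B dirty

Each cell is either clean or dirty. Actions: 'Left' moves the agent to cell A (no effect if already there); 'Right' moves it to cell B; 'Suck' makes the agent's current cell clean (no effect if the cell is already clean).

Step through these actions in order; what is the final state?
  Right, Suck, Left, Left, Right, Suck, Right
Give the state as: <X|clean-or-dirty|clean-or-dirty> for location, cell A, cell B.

[1] after Right: <B|clean|dirty>
[2] after Suck: <B|clean|clean>
[3] after Left: <A|clean|clean>
[4] after Left: <A|clean|clean>
[5] after Right: <B|clean|clean>
[6] after Suck: <B|clean|clean>
[7] after Right: <B|clean|clean>

<B|clean|clean>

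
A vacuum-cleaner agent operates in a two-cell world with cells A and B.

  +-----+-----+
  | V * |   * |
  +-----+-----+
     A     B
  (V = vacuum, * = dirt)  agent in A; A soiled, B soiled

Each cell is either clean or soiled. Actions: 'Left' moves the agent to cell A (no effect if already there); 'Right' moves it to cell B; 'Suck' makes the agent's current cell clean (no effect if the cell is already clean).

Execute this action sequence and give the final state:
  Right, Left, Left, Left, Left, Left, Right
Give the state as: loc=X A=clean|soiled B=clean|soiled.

Right (#1): loc=B A=soiled B=soiled
Left (#2): loc=A A=soiled B=soiled
Left (#3): loc=A A=soiled B=soiled
Left (#4): loc=A A=soiled B=soiled
Left (#5): loc=A A=soiled B=soiled
Left (#6): loc=A A=soiled B=soiled
Right (#7): loc=B A=soiled B=soiled

loc=B A=soiled B=soiled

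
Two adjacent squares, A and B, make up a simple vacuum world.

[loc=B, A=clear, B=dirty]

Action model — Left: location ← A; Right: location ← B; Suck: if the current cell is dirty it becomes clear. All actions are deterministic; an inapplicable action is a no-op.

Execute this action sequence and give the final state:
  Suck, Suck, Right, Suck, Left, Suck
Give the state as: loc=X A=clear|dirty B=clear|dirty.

loc=A A=clear B=clear

Suck (#1): loc=B A=clear B=clear
Suck (#2): loc=B A=clear B=clear
Right (#3): loc=B A=clear B=clear
Suck (#4): loc=B A=clear B=clear
Left (#5): loc=A A=clear B=clear
Suck (#6): loc=A A=clear B=clear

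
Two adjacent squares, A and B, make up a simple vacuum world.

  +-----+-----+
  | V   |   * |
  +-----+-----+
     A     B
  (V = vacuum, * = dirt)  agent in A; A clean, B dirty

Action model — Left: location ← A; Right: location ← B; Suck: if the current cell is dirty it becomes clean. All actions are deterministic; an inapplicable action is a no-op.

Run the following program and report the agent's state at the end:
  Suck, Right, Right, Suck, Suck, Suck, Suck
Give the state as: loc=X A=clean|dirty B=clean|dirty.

loc=B A=clean B=clean

step 1/7 (Suck): loc=A A=clean B=dirty
step 2/7 (Right): loc=B A=clean B=dirty
step 3/7 (Right): loc=B A=clean B=dirty
step 4/7 (Suck): loc=B A=clean B=clean
step 5/7 (Suck): loc=B A=clean B=clean
step 6/7 (Suck): loc=B A=clean B=clean
step 7/7 (Suck): loc=B A=clean B=clean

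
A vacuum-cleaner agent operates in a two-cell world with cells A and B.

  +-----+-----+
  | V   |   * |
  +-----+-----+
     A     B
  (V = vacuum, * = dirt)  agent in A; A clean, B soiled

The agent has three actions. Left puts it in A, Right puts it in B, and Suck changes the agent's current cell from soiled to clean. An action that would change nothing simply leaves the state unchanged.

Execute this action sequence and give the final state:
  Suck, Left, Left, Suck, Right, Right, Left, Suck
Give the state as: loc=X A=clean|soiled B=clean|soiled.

loc=A A=clean B=soiled

Suck (#1): loc=A A=clean B=soiled
Left (#2): loc=A A=clean B=soiled
Left (#3): loc=A A=clean B=soiled
Suck (#4): loc=A A=clean B=soiled
Right (#5): loc=B A=clean B=soiled
Right (#6): loc=B A=clean B=soiled
Left (#7): loc=A A=clean B=soiled
Suck (#8): loc=A A=clean B=soiled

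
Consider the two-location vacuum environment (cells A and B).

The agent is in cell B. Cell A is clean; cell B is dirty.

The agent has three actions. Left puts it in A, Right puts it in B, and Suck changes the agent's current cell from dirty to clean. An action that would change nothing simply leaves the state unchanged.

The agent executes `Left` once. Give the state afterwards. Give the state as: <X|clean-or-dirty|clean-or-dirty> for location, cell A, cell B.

start: <B|clean|dirty>
step 1/1 (Left): <A|clean|dirty>

<A|clean|dirty>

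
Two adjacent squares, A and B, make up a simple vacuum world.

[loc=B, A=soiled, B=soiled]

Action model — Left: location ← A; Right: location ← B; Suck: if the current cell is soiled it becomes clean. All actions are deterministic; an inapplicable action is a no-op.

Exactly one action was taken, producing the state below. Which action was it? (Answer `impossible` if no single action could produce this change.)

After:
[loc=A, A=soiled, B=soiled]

try  Left: (A; A:soiled, B:soiled)  ← match
try Right: (B; A:soiled, B:soiled)
try  Suck: (B; A:soiled, B:clean)

Left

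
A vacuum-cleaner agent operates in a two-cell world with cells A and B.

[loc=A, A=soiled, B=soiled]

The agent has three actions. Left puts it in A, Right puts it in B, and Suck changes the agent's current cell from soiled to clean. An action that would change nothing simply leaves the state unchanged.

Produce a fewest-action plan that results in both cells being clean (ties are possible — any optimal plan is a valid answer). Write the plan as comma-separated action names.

Suck, Right, Suck

1. Suck → in A — A clean, B soiled
2. Right → in B — A clean, B soiled
3. Suck → in B — A clean, B clean
min 3: Suck A + move + Suck B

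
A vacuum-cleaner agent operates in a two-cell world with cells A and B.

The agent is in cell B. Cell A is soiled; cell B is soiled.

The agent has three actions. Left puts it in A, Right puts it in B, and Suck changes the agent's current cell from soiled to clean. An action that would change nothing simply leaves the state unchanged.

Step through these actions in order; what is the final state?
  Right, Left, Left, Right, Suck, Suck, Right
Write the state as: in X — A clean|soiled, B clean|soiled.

in B — A soiled, B clean

step 1/7 (Right): in B — A soiled, B soiled
step 2/7 (Left): in A — A soiled, B soiled
step 3/7 (Left): in A — A soiled, B soiled
step 4/7 (Right): in B — A soiled, B soiled
step 5/7 (Suck): in B — A soiled, B clean
step 6/7 (Suck): in B — A soiled, B clean
step 7/7 (Right): in B — A soiled, B clean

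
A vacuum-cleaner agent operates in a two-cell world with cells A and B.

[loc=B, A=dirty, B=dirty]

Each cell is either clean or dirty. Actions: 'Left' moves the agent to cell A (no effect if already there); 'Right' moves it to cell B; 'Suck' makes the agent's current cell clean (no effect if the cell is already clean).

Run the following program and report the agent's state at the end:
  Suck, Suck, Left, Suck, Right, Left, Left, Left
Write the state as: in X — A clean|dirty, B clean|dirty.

in A — A clean, B clean

Suck (#1): in B — A dirty, B clean
Suck (#2): in B — A dirty, B clean
Left (#3): in A — A dirty, B clean
Suck (#4): in A — A clean, B clean
Right (#5): in B — A clean, B clean
Left (#6): in A — A clean, B clean
Left (#7): in A — A clean, B clean
Left (#8): in A — A clean, B clean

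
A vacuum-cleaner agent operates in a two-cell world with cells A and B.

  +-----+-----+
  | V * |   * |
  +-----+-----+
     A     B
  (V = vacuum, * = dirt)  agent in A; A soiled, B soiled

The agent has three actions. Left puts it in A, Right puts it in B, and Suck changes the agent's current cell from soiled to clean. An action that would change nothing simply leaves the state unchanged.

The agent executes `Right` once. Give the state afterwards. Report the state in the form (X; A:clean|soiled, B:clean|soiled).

start: (A; A:soiled, B:soiled)
1) do Right; now (B; A:soiled, B:soiled)

(B; A:soiled, B:soiled)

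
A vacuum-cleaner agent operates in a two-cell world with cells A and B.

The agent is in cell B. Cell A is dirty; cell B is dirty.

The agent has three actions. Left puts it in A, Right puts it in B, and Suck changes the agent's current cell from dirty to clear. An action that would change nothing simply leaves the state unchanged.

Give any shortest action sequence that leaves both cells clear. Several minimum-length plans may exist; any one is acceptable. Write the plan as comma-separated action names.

t=1 Suck ⇒ in B — A dirty, B clear
t=2 Left ⇒ in A — A dirty, B clear
t=3 Suck ⇒ in A — A clear, B clear
min 3: Suck B + move + Suck A

Suck, Left, Suck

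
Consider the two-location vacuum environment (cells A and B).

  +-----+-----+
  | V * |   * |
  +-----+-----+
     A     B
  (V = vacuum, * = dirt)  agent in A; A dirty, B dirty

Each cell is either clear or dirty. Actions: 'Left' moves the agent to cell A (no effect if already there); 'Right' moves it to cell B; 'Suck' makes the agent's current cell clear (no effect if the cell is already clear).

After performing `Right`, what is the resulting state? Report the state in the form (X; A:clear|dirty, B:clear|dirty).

start: (A; A:dirty, B:dirty)
t=1 Right ⇒ (B; A:dirty, B:dirty)

(B; A:dirty, B:dirty)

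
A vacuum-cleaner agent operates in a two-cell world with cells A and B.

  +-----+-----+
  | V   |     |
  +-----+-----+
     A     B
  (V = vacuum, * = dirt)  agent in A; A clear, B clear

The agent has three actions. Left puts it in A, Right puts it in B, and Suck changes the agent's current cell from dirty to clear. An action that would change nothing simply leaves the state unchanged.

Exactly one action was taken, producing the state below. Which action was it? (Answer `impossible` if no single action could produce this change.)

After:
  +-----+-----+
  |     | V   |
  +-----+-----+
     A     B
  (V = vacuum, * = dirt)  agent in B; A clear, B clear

Right

try  Left: <A|clear|clear>
try Right: <B|clear|clear>  ← match
try  Suck: <A|clear|clear>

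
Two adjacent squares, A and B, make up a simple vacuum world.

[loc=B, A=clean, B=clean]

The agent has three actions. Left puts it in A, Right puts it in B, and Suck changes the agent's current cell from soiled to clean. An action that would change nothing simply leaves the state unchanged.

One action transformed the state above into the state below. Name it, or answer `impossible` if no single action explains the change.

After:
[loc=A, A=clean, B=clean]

try  Left: in A — A clean, B clean  ← match
try Right: in B — A clean, B clean
try  Suck: in B — A clean, B clean

Left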